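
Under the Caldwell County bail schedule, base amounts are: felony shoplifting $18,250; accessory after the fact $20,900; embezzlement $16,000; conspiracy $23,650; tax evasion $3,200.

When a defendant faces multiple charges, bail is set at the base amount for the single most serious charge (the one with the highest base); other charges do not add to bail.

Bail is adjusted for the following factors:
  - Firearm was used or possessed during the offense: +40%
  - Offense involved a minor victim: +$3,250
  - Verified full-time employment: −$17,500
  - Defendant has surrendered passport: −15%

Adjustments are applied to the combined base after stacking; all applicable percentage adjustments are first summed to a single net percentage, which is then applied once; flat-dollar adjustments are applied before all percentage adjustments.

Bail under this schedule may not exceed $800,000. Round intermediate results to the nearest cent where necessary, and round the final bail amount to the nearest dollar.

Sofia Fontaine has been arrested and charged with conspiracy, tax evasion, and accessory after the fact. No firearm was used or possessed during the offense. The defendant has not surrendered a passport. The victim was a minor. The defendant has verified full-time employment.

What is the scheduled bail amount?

Base amounts from the schedule: conspiracy $23,650; tax evasion $3,200; accessory after the fact $20,900.
Stacking rule: use the highest base only. Highest is conspiracy at $23,650. Combined base = $23,650.
Offense involved a minor victim (+$3,250 flat): $23,650 + $3,250 = $26,900.
Verified full-time employment (−$17,500 flat): $26,900 − $17,500 = $9,400.
$9,400 is within the $800,000 maximum.

$9,400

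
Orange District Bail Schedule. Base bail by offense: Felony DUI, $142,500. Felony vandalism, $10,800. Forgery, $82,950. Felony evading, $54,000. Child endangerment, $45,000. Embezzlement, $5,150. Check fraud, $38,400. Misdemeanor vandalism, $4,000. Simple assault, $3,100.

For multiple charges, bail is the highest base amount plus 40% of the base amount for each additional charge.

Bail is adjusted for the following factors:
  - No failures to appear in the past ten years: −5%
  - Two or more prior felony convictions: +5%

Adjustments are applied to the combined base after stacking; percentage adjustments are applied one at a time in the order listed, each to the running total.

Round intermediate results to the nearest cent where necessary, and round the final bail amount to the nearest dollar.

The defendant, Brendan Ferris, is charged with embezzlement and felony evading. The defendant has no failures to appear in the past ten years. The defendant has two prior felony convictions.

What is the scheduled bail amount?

Base amounts from the schedule: embezzlement $5,150; felony evading $54,000.
Stacking rule: highest base plus 40% of each additional charge. Highest is felony evading at $54,000. Additional: $5,150 × 40% = $2,060. Combined base = $54,000 + $2,060 = $56,060.
No failures to appear in the past ten years (−5%): $56,060 × 0.95 = $53,257.
Two or more prior felony convictions (+5%): $53,257 × 1.05 = $55,919.85.
Rounded to the nearest dollar: $55,920.

$55,920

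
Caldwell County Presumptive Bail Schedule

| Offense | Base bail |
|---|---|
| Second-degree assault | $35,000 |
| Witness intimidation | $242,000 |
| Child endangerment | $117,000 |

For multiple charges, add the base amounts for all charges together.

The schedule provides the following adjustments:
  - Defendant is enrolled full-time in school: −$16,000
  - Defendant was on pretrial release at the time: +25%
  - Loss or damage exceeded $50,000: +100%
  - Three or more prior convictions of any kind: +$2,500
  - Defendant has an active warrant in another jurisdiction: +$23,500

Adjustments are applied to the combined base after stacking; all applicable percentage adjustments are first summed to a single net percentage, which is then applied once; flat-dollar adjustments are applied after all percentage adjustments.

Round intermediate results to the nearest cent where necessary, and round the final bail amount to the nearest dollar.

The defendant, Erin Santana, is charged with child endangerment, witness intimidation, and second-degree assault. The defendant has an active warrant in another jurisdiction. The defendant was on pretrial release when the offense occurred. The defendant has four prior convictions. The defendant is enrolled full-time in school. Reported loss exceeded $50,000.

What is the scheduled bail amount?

Base amounts from the schedule: child endangerment $117,000; witness intimidation $242,000; second-degree assault $35,000.
Stacking rule: sum of all bases. $117,000 + $242,000 + $35,000 = $394,000.
Net percentage adjustment: +25% +100% = +125%. $394,000 × 2.25 = $886,500.
Defendant is enrolled full-time in school (−$16,000 flat): $886,500 − $16,000 = $870,500.
Three or more prior convictions of any kind (+$2,500 flat): $870,500 + $2,500 = $873,000.
Defendant has an active warrant in another jurisdiction (+$23,500 flat): $873,000 + $23,500 = $896,500.

$896,500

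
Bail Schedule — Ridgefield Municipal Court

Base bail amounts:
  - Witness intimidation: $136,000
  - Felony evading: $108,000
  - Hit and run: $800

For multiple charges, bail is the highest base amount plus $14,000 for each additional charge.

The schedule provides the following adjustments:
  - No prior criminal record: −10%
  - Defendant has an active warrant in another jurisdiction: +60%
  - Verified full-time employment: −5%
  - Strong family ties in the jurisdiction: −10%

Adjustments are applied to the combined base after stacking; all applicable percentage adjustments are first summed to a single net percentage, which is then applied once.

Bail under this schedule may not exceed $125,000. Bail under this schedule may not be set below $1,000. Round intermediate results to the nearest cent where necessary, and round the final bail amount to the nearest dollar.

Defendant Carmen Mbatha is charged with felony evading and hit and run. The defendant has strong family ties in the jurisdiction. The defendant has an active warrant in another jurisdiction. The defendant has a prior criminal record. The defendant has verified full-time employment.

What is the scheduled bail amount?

$125,000

Base amounts from the schedule: felony evading $108,000; hit and run $800.
Stacking rule: highest base plus $14,000 per additional charge. Highest is felony evading at $108,000; 1 additional charge → +$14,000. Combined base = $122,000.
Net percentage adjustment: +60% −5% −10% = +45%. $122,000 × 1.45 = $176,900.
Result $176,900 exceeds the maximum of $125,000; bail is capped at $125,000.
$125,000 is at or above the $1,000 minimum.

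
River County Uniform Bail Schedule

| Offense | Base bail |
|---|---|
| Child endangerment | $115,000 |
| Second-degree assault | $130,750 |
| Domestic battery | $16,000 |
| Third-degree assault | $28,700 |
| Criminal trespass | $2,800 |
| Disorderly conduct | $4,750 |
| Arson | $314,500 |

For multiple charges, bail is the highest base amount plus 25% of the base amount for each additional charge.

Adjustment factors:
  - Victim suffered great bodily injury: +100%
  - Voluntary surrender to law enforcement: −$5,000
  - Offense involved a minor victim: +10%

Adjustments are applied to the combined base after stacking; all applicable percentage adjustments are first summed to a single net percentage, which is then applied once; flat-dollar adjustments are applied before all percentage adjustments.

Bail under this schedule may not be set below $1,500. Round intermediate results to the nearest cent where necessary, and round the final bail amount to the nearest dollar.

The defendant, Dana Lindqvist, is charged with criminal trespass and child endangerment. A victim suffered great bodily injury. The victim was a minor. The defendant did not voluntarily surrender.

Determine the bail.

$242,970

Base amounts from the schedule: criminal trespass $2,800; child endangerment $115,000.
Stacking rule: highest base plus 25% of each additional charge. Highest is child endangerment at $115,000. Additional: $2,800 × 25% = $700. Combined base = $115,000 + $700 = $115,700.
Net percentage adjustment: +100% +10% = +110%. $115,700 × 2.1 = $242,970.
$242,970 is at or above the $1,500 minimum.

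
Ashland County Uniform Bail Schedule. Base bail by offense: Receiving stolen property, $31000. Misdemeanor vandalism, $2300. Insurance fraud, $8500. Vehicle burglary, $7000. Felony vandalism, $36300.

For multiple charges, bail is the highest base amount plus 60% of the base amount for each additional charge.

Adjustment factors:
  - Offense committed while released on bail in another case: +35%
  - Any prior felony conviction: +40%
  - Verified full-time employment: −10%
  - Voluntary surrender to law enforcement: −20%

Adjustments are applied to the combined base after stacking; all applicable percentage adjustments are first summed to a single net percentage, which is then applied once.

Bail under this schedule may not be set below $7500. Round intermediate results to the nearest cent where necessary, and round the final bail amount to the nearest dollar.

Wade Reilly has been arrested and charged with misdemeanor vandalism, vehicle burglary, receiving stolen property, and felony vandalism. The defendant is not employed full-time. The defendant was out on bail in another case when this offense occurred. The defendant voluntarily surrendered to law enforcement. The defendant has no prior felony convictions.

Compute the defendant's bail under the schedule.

Base amounts from the schedule: misdemeanor vandalism $2300; vehicle burglary $7000; receiving stolen property $31000; felony vandalism $36300.
Stacking rule: highest base plus 60% of each additional charge. Highest is felony vandalism at $36300. Additional: $2300 × 60% = $1380; $7000 × 60% = $4200; $31000 × 60% = $18600. Combined base = $36300 + $24180 = $60480.
Net percentage adjustment: +35% −20% = +15%. $60480 × 1.15 = $69552.
$69552 is at or above the $7500 minimum.

$69552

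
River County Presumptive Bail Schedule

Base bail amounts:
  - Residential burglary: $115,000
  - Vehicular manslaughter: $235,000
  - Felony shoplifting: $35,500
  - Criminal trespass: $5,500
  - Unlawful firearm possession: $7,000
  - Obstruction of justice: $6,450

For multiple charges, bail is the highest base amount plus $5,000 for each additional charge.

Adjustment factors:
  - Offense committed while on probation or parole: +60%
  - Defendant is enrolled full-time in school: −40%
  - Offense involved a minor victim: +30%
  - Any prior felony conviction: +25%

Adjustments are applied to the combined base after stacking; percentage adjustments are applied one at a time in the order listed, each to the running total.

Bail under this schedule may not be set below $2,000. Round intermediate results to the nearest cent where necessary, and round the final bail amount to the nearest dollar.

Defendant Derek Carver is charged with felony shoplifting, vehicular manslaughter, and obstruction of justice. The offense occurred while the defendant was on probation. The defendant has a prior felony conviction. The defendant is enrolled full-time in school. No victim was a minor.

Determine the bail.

$294,000

Base amounts from the schedule: felony shoplifting $35,500; vehicular manslaughter $235,000; obstruction of justice $6,450.
Stacking rule: highest base plus $5,000 per additional charge. Highest is vehicular manslaughter at $235,000; 2 additional charges → +$10,000. Combined base = $245,000.
Offense committed while on probation or parole (+60%): $245,000 × 1.6 = $392,000.
Defendant is enrolled full-time in school (−40%): $392,000 × 0.6 = $235,200.
Any prior felony conviction (+25%): $235,200 × 1.25 = $294,000.
$294,000 is at or above the $2,000 minimum.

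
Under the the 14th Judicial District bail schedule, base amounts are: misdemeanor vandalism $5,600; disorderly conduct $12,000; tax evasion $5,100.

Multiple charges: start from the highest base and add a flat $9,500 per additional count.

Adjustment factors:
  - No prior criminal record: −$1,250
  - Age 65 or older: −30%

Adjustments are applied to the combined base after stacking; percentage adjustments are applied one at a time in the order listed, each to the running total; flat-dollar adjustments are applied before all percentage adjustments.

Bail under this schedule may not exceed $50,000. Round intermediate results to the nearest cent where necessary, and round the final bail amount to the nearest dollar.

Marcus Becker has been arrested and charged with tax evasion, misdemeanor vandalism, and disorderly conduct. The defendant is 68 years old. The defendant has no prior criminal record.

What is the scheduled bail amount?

$20,825

Base amounts from the schedule: tax evasion $5,100; misdemeanor vandalism $5,600; disorderly conduct $12,000.
Stacking rule: highest base plus $9,500 per additional charge. Highest is disorderly conduct at $12,000; 2 additional charges → +$19,000. Combined base = $31,000.
No prior criminal record (−$1,250 flat): $31,000 − $1,250 = $29,750.
Age 65 or older (−30%): $29,750 × 0.7 = $20,825.
$20,825 is within the $50,000 maximum.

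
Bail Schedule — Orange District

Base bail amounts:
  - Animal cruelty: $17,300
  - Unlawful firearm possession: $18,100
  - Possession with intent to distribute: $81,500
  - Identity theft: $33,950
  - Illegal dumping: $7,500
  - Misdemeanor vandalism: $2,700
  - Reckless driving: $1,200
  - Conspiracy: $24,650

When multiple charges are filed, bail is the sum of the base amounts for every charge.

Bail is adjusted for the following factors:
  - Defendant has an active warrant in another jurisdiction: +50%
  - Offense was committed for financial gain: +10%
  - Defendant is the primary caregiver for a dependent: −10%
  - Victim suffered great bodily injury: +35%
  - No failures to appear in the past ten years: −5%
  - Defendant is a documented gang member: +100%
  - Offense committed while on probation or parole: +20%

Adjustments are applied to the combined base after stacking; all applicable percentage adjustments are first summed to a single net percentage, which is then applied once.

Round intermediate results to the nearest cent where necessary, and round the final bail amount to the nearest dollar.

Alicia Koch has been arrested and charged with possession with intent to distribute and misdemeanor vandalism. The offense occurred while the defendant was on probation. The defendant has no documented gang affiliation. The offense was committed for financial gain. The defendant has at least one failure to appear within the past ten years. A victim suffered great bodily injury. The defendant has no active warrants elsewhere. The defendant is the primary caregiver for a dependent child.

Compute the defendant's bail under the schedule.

$130,510

Base amounts from the schedule: possession with intent to distribute $81,500; misdemeanor vandalism $2,700.
Stacking rule: sum of all bases. $81,500 + $2,700 = $84,200.
Net percentage adjustment: +10% −10% +35% +20% = +55%. $84,200 × 1.55 = $130,510.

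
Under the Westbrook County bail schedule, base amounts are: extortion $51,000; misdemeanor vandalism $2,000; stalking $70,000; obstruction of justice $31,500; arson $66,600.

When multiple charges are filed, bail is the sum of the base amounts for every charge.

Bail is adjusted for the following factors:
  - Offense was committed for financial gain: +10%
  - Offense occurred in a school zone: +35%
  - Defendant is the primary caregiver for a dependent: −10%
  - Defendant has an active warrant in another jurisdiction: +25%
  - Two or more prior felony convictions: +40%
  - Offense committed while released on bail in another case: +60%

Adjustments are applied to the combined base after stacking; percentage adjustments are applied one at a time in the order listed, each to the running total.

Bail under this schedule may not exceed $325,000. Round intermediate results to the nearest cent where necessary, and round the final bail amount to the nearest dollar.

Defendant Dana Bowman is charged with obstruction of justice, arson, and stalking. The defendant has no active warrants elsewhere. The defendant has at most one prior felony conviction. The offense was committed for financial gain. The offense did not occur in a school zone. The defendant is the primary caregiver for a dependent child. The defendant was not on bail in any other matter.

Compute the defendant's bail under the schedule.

Base amounts from the schedule: obstruction of justice $31,500; arson $66,600; stalking $70,000.
Stacking rule: sum of all bases. $31,500 + $66,600 + $70,000 = $168,100.
Offense was committed for financial gain (+10%): $168,100 × 1.1 = $184,910.
Defendant is the primary caregiver for a dependent (−10%): $184,910 × 0.9 = $166,419.
$166,419 is within the $325,000 maximum.

$166,419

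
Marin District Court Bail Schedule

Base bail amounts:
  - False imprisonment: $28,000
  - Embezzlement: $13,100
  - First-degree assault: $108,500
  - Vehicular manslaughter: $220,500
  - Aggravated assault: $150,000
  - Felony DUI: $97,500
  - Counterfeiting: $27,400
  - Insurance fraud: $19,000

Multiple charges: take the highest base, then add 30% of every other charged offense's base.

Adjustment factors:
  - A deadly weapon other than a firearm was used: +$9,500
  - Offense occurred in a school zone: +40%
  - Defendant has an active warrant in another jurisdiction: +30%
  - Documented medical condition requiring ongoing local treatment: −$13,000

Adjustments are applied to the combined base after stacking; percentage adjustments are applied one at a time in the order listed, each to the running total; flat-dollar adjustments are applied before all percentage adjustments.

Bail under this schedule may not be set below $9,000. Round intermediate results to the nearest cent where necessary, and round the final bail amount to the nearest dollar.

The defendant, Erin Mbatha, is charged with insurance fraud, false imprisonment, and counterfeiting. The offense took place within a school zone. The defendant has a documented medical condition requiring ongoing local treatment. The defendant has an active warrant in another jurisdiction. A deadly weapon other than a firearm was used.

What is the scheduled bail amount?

$69,924

Base amounts from the schedule: insurance fraud $19,000; false imprisonment $28,000; counterfeiting $27,400.
Stacking rule: highest base plus 30% of each additional charge. Highest is false imprisonment at $28,000. Additional: $19,000 × 30% = $5,700; $27,400 × 30% = $8,220. Combined base = $28,000 + $13,920 = $41,920.
A deadly weapon other than a firearm was used (+$9,500 flat): $41,920 + $9,500 = $51,420.
Documented medical condition requiring ongoing local treatment (−$13,000 flat): $51,420 − $13,000 = $38,420.
Offense occurred in a school zone (+40%): $38,420 × 1.4 = $53,788.
Defendant has an active warrant in another jurisdiction (+30%): $53,788 × 1.3 = $69,924.40.
$69,924.40 is at or above the $9,000 minimum.
Rounded to the nearest dollar: $69,924.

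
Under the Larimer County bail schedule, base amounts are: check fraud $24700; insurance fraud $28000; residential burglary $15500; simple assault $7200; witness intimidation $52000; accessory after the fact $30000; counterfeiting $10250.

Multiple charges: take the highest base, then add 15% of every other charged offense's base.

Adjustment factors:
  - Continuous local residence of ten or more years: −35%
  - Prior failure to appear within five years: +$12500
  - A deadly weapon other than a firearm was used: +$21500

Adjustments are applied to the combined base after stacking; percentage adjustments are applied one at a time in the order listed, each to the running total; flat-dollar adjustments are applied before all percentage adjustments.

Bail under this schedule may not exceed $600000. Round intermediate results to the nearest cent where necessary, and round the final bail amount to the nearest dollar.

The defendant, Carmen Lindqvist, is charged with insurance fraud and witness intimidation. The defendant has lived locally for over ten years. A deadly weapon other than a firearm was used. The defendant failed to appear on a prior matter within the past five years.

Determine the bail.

Base amounts from the schedule: insurance fraud $28000; witness intimidation $52000.
Stacking rule: highest base plus 15% of each additional charge. Highest is witness intimidation at $52000. Additional: $28000 × 15% = $4200. Combined base = $52000 + $4200 = $56200.
Prior failure to appear within five years (+$12500 flat): $56200 + $12500 = $68700.
A deadly weapon other than a firearm was used (+$21500 flat): $68700 + $21500 = $90200.
Continuous local residence of ten or more years (−35%): $90200 × 0.65 = $58630.
$58630 is within the $600000 maximum.

$58630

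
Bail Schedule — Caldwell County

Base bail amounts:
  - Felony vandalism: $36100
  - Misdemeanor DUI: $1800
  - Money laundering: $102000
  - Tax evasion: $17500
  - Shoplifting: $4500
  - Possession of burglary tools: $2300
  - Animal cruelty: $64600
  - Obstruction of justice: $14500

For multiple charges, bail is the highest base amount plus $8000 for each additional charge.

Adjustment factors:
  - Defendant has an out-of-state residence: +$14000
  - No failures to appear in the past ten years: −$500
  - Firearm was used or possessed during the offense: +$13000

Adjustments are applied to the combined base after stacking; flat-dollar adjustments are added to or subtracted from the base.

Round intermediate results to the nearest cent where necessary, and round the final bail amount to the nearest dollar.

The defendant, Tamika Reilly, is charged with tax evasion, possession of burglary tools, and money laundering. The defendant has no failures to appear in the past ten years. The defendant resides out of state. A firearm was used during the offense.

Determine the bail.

$144500

Base amounts from the schedule: tax evasion $17500; possession of burglary tools $2300; money laundering $102000.
Stacking rule: highest base plus $8000 per additional charge. Highest is money laundering at $102000; 2 additional charges → +$16000. Combined base = $118000.
Defendant has an out-of-state residence (+$14000 flat): $118000 + $14000 = $132000.
No failures to appear in the past ten years (−$500 flat): $132000 − $500 = $131500.
Firearm was used or possessed during the offense (+$13000 flat): $131500 + $13000 = $144500.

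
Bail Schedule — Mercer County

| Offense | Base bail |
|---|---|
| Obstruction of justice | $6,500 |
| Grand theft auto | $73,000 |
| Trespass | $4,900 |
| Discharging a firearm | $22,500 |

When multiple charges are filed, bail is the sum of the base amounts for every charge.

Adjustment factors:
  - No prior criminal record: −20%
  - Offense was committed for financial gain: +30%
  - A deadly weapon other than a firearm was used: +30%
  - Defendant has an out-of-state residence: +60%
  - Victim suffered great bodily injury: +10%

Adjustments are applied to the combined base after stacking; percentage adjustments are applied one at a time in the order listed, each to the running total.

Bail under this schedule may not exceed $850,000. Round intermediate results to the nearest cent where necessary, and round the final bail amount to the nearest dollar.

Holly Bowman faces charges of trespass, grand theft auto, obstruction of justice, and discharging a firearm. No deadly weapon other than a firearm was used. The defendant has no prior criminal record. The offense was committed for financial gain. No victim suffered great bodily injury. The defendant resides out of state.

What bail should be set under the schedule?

Base amounts from the schedule: trespass $4,900; grand theft auto $73,000; obstruction of justice $6,500; discharging a firearm $22,500.
Stacking rule: sum of all bases. $4,900 + $73,000 + $6,500 + $22,500 = $106,900.
No prior criminal record (−20%): $106,900 × 0.8 = $85,520.
Offense was committed for financial gain (+30%): $85,520 × 1.3 = $111,176.
Defendant has an out-of-state residence (+60%): $111,176 × 1.6 = $177,881.60.
$177,881.60 is within the $850,000 maximum.
Rounded to the nearest dollar: $177,882.

$177,882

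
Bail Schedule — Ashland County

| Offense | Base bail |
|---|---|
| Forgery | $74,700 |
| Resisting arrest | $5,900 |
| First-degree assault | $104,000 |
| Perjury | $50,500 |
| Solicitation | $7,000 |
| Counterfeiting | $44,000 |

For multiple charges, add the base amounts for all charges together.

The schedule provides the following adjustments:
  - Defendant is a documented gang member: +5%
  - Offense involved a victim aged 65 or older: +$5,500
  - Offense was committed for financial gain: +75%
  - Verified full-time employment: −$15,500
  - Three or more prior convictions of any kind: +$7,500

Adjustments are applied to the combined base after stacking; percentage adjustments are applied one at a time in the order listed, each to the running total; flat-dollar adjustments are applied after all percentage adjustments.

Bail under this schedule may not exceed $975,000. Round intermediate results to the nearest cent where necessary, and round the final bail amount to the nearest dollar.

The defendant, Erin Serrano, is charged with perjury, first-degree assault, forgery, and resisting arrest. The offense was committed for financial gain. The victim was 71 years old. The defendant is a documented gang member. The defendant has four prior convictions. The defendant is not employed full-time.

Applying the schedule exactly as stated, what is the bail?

Base amounts from the schedule: perjury $50,500; first-degree assault $104,000; forgery $74,700; resisting arrest $5,900.
Stacking rule: sum of all bases. $50,500 + $104,000 + $74,700 + $5,900 = $235,100.
Defendant is a documented gang member (+5%): $235,100 × 1.05 = $246,855.
Offense was committed for financial gain (+75%): $246,855 × 1.75 = $431,996.25.
Offense involved a victim aged 65 or older (+$5,500 flat): $431,996.25 + $5,500 = $437,496.25.
Three or more prior convictions of any kind (+$7,500 flat): $437,496.25 + $7,500 = $444,996.25.
$444,996.25 is within the $975,000 maximum.
Rounded to the nearest dollar: $444,996.

$444,996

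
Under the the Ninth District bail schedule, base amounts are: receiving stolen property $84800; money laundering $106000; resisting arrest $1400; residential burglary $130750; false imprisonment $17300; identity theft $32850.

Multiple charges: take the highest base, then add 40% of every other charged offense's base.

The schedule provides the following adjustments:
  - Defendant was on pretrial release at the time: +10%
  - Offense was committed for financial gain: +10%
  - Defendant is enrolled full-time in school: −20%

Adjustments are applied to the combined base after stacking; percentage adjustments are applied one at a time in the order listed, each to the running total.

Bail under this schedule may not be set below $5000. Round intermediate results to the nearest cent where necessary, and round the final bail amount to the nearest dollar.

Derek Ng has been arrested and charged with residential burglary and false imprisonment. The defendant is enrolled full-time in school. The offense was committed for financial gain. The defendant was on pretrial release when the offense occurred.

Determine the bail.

$133265

Base amounts from the schedule: residential burglary $130750; false imprisonment $17300.
Stacking rule: highest base plus 40% of each additional charge. Highest is residential burglary at $130750. Additional: $17300 × 40% = $6920. Combined base = $130750 + $6920 = $137670.
Defendant was on pretrial release at the time (+10%): $137670 × 1.1 = $151437.
Offense was committed for financial gain (+10%): $151437 × 1.1 = $166580.70.
Defendant is enrolled full-time in school (−20%): $166580.70 × 0.8 = $133264.56.
$133264.56 is at or above the $5000 minimum.
Rounded to the nearest dollar: $133265.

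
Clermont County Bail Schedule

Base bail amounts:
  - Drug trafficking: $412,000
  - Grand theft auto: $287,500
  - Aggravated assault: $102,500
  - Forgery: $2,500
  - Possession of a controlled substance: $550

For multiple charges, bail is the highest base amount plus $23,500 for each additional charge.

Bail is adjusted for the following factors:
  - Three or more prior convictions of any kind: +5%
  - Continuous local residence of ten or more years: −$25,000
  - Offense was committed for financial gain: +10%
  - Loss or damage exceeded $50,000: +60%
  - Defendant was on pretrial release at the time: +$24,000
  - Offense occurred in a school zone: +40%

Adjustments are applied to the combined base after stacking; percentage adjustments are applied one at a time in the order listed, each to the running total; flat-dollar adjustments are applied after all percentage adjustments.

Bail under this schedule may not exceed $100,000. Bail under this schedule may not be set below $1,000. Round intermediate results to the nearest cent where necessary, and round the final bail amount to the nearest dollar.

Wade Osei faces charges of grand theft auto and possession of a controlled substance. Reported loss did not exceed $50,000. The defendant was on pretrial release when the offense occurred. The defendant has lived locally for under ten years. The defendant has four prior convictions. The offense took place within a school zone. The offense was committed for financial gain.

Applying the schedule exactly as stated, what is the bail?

$100,000

Base amounts from the schedule: grand theft auto $287,500; possession of a controlled substance $550.
Stacking rule: highest base plus $23,500 per additional charge. Highest is grand theft auto at $287,500; 1 additional charge → +$23,500. Combined base = $311,000.
Three or more prior convictions of any kind (+5%): $311,000 × 1.05 = $326,550.
Offense was committed for financial gain (+10%): $326,550 × 1.1 = $359,205.
Offense occurred in a school zone (+40%): $359,205 × 1.4 = $502,887.
Defendant was on pretrial release at the time (+$24,000 flat): $502,887 + $24,000 = $526,887.
Result $526,887 exceeds the maximum of $100,000; bail is capped at $100,000.
$100,000 is at or above the $1,000 minimum.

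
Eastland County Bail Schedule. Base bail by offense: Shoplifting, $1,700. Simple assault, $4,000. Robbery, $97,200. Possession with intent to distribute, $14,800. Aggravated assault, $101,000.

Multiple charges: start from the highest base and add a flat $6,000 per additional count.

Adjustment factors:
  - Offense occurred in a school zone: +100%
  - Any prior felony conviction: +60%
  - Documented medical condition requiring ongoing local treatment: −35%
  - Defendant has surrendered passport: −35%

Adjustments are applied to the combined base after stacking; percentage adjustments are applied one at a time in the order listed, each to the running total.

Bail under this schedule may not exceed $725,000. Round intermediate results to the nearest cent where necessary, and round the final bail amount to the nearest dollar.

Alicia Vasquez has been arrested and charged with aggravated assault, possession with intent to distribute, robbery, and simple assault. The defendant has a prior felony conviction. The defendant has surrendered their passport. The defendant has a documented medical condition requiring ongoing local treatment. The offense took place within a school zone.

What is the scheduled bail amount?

Base amounts from the schedule: aggravated assault $101,000; possession with intent to distribute $14,800; robbery $97,200; simple assault $4,000.
Stacking rule: highest base plus $6,000 per additional charge. Highest is aggravated assault at $101,000; 3 additional charges → +$18,000. Combined base = $119,000.
Offense occurred in a school zone (+100%): $119,000 × 2 = $238,000.
Any prior felony conviction (+60%): $238,000 × 1.6 = $380,800.
Documented medical condition requiring ongoing local treatment (−35%): $380,800 × 0.65 = $247,520.
Defendant has surrendered passport (−35%): $247,520 × 0.65 = $160,888.
$160,888 is within the $725,000 maximum.

$160,888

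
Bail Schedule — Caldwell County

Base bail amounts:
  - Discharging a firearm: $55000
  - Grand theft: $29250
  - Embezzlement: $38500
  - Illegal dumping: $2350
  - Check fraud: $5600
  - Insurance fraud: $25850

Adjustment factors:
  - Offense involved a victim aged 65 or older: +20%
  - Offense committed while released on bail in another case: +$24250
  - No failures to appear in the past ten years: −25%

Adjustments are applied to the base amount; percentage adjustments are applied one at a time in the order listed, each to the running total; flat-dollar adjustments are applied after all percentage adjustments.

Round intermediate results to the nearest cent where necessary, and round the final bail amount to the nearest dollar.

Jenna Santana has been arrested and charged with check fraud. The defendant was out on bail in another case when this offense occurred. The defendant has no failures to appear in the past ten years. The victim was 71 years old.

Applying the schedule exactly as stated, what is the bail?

Base amounts from the schedule: check fraud $5600.
Single charge. Combined base = $5600.
Offense involved a victim aged 65 or older (+20%): $5600 × 1.2 = $6720.
No failures to appear in the past ten years (−25%): $6720 × 0.75 = $5040.
Offense committed while released on bail in another case (+$24250 flat): $5040 + $24250 = $29290.

$29290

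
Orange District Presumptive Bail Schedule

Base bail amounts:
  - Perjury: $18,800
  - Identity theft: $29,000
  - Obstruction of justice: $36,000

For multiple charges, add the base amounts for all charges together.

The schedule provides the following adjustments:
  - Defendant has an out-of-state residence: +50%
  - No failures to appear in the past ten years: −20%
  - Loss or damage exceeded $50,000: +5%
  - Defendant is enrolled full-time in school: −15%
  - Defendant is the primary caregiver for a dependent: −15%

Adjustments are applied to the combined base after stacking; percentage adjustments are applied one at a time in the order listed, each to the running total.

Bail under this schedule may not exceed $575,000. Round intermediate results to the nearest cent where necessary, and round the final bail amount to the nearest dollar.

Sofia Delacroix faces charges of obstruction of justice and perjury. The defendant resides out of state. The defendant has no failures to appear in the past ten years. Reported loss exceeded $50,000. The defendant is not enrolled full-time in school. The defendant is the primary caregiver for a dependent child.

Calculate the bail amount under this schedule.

Base amounts from the schedule: obstruction of justice $36,000; perjury $18,800.
Stacking rule: sum of all bases. $36,000 + $18,800 = $54,800.
Defendant has an out-of-state residence (+50%): $54,800 × 1.5 = $82,200.
No failures to appear in the past ten years (−20%): $82,200 × 0.8 = $65,760.
Loss or damage exceeded $50,000 (+5%): $65,760 × 1.05 = $69,048.
Defendant is the primary caregiver for a dependent (−15%): $69,048 × 0.85 = $58,690.80.
$58,690.80 is within the $575,000 maximum.
Rounded to the nearest dollar: $58,691.

$58,691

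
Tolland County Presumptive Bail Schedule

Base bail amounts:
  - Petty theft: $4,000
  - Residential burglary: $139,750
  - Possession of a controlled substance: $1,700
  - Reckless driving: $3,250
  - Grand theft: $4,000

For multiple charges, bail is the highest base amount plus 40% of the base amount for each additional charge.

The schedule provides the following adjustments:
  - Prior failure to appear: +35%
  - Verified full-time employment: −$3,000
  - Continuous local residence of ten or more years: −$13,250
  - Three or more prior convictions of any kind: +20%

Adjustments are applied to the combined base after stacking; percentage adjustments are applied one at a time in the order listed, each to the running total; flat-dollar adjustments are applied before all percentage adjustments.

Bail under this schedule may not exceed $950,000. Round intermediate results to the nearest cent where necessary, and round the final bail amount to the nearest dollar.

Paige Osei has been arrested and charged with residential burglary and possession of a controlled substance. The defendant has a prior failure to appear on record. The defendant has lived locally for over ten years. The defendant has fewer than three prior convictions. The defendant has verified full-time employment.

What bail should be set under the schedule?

Base amounts from the schedule: residential burglary $139,750; possession of a controlled substance $1,700.
Stacking rule: highest base plus 40% of each additional charge. Highest is residential burglary at $139,750. Additional: $1,700 × 40% = $680. Combined base = $139,750 + $680 = $140,430.
Verified full-time employment (−$3,000 flat): $140,430 − $3,000 = $137,430.
Continuous local residence of ten or more years (−$13,250 flat): $137,430 − $13,250 = $124,180.
Prior failure to appear (+35%): $124,180 × 1.35 = $167,643.
$167,643 is within the $950,000 maximum.

$167,643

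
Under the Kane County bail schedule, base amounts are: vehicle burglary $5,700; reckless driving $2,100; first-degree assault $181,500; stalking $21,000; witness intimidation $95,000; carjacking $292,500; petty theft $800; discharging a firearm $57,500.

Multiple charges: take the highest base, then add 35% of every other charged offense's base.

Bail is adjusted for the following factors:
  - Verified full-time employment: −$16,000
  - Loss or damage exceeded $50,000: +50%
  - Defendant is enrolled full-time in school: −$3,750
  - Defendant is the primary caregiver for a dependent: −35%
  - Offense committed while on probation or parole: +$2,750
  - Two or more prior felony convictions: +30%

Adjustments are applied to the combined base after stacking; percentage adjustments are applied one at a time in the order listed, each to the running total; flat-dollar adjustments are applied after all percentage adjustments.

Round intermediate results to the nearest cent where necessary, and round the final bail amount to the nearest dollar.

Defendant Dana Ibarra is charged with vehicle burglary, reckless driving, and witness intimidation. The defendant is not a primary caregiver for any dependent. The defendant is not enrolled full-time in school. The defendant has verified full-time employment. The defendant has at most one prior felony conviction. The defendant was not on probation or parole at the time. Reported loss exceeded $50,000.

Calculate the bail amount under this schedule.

$130,595

Base amounts from the schedule: vehicle burglary $5,700; reckless driving $2,100; witness intimidation $95,000.
Stacking rule: highest base plus 35% of each additional charge. Highest is witness intimidation at $95,000. Additional: $5,700 × 35% = $1,995; $2,100 × 35% = $735. Combined base = $95,000 + $2,730 = $97,730.
Loss or damage exceeded $50,000 (+50%): $97,730 × 1.5 = $146,595.
Verified full-time employment (−$16,000 flat): $146,595 − $16,000 = $130,595.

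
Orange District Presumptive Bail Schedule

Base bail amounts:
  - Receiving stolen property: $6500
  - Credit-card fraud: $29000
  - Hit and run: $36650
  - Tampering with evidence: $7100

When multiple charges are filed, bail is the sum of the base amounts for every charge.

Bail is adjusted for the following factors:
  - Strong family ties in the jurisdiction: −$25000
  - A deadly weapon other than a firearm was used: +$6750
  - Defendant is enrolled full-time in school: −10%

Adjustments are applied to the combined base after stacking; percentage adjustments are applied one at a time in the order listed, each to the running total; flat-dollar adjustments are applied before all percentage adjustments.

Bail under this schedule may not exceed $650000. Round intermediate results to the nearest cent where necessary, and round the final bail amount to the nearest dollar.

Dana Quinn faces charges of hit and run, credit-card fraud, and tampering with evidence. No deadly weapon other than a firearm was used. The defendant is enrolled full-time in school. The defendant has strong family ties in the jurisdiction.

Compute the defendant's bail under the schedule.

Base amounts from the schedule: hit and run $36650; credit-card fraud $29000; tampering with evidence $7100.
Stacking rule: sum of all bases. $36650 + $29000 + $7100 = $72750.
Strong family ties in the jurisdiction (−$25000 flat): $72750 − $25000 = $47750.
Defendant is enrolled full-time in school (−10%): $47750 × 0.9 = $42975.
$42975 is within the $650000 maximum.

$42975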